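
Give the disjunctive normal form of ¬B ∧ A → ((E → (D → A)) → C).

¬B ∧ A → ((E → (D → A)) → C)
= ¬(¬B ∧ A) ∨ ((E → (D → A)) → C)   — eliminate →
= ¬(¬B ∧ A) ∨ ¬(E → (D → A)) ∨ C   — eliminate →
= ¬(¬B ∧ A) ∨ ¬(¬E ∨ (D → A)) ∨ C   — eliminate →
= ¬(¬B ∧ A) ∨ ¬(¬E ∨ ¬D ∨ A) ∨ C   — eliminate →
= ¬¬B ∨ ¬A ∨ ¬(¬E ∨ ¬D ∨ A) ∨ C   — De Morgan
= B ∨ ¬A ∨ ¬(¬E ∨ ¬D ∨ A) ∨ C   — double negation
= B ∨ ¬A ∨ ¬¬E ∧ ¬¬D ∧ ¬A ∨ C   — De Morgan
= B ∨ ¬A ∨ E ∧ ¬¬D ∧ ¬A ∨ C   — double negation
= B ∨ ¬A ∨ E ∧ D ∧ ¬A ∨ C   — double negation
= B ∨ ¬A ∨ C   — simplify

B ∨ ¬A ∨ C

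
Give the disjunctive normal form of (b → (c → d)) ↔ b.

(b → (c → d)) ↔ b
≡ ((b → (c → d)) → b) ∧ (b → (b → (c → d)))   (eliminate ↔)
≡ (¬(b → (c → d)) ∨ b) ∧ (b → (b → (c → d)))   (eliminate →)
≡ (¬(¬b ∨ (c → d)) ∨ b) ∧ (b → (b → (c → d)))   (eliminate →)
≡ (¬(¬b ∨ ¬c ∨ d) ∨ b) ∧ (b → (b → (c → d)))   (eliminate →)
≡ (¬(¬b ∨ ¬c ∨ d) ∨ b) ∧ (¬b ∨ (b → (c → d)))   (eliminate →)
≡ (¬(¬b ∨ ¬c ∨ d) ∨ b) ∧ (¬b ∨ ¬b ∨ (c → d))   (eliminate →)
≡ (¬(¬b ∨ ¬c ∨ d) ∨ b) ∧ (¬b ∨ ¬b ∨ ¬c ∨ d)   (eliminate →)
≡ ((¬¬b ∧ ¬¬c ∧ ¬d) ∨ b) ∧ (¬b ∨ ¬b ∨ ¬c ∨ d)   (De Morgan)
≡ ((b ∧ ¬¬c ∧ ¬d) ∨ b) ∧ (¬b ∨ ¬b ∨ ¬c ∨ d)   (double negation)
≡ ((b ∧ c ∧ ¬d) ∨ b) ∧ (¬b ∨ ¬b ∨ ¬c ∨ d)   (double negation)
≡ (b ∧ c ∧ ¬d ∧ ¬b) ∨ (b ∧ c ∧ ¬d ∧ ¬b) ∨ (b ∧ c ∧ ¬d ∧ ¬c) ∨ (b ∧ c ∧ ¬d ∧ d) ∨ (b ∧ ¬b) ∨ (b ∧ ¬b) ∨ (b ∧ ¬c) ∨ (b ∧ d)   (distribute ∧ over ∨)
≡ (b ∧ ¬c) ∨ (b ∧ d)   (simplify)

(b ∧ ¬c) ∨ (b ∧ d)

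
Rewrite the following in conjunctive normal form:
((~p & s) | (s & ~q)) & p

((~p & s) | (s & ~q)) & p
= (~p | s) & (~p | ~q) & (s | s) & (s | ~q) & p   [distribute | over &]
= (~p | ~q) & s & p   [simplify]

(~p | ~q) & s & p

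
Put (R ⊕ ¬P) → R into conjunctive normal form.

(R ⊕ ¬P) → R
≡ ¬(R ⊕ ¬P) ∨ R   (eliminate →)
≡ ¬((R ∨ ¬P) ∧ ¬(R ∧ ¬P)) ∨ R   (expand ⊕)
≡ ¬(R ∨ ¬P) ∨ ¬¬(R ∧ ¬P) ∨ R   (De Morgan)
≡ (¬R ∧ ¬¬P) ∨ ¬¬(R ∧ ¬P) ∨ R   (De Morgan)
≡ (¬R ∧ P) ∨ ¬¬(R ∧ ¬P) ∨ R   (double negation)
≡ (¬R ∧ P) ∨ (R ∧ ¬P) ∨ R   (double negation)
≡ (¬R ∨ R ∨ R) ∧ (¬R ∨ ¬P ∨ R) ∧ (P ∨ R ∨ R) ∧ (P ∨ ¬P ∨ R)   (distribute ∨ over ∧)
≡ P ∨ R   (simplify)

P ∨ R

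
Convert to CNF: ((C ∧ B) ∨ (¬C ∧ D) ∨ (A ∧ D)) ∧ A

((C ∧ B) ∨ (¬C ∧ D) ∨ (A ∧ D)) ∧ A
≡ (C ∨ ¬C ∨ A) ∧ (C ∨ ¬C ∨ D) ∧ (C ∨ D ∨ A) ∧ (C ∨ D ∨ D) ∧ (B ∨ ¬C ∨ A) ∧ (B ∨ ¬C ∨ D) ∧ (B ∨ D ∨ A) ∧ (B ∨ D ∨ D) ∧ A   (distribute ∨ over ∧)
≡ (C ∨ D) ∧ (B ∨ D) ∧ A   (simplify)

(C ∨ D) ∧ (B ∨ D) ∧ A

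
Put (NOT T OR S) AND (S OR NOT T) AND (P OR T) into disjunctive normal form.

(NOT T OR S) AND (S OR NOT T) AND (P OR T)
⇔ (NOT T AND S AND P) OR (NOT T AND S AND T) OR (NOT T AND NOT T AND P) OR (NOT T AND NOT T AND T) OR (S AND S AND P) OR (S AND S AND T) OR (S AND NOT T AND P) OR (S AND NOT T AND T)   [distribute AND over OR]
⇔ (NOT T AND P) OR (S AND P) OR (S AND T)   [simplify]

(NOT T AND P) OR (S AND P) OR (S AND T)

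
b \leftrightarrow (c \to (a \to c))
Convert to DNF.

b \leftrightarrow (c \to (a \to c))
≡ (b \to (c \to (a \to c))) \land ((c \to (a \to c)) \to b)   — eliminate \leftrightarrow
≡ (\lnot b \lor (c \to (a \to c))) \land ((c \to (a \to c)) \to b)   — eliminate \to
≡ (\lnot b \lor \lnot c \lor (a \to c)) \land ((c \to (a \to c)) \to b)   — eliminate \to
≡ (\lnot b \lor \lnot c \lor \lnot a \lor c) \land ((c \to (a \to c)) \to b)   — eliminate \to
≡ (\lnot b \lor \lnot c \lor \lnot a \lor c) \land (\lnot (c \to (a \to c)) \lor b)   — eliminate \to
≡ (\lnot b \lor \lnot c \lor \lnot a \lor c) \land (\lnot (\lnot c \lor (a \to c)) \lor b)   — eliminate \to
≡ (\lnot b \lor \lnot c \lor \lnot a \lor c) \land (\lnot (\lnot c \lor \lnot a \lor c) \lor b)   — eliminate \to
≡ (\lnot b \lor \lnot c \lor \lnot a \lor c) \land ((\lnot \lnot c \land \lnot \lnot a \land \lnot c) \lor b)   — De Morgan
≡ (\lnot b \lor \lnot c \lor \lnot a \lor c) \land ((c \land \lnot \lnot a \land \lnot c) \lor b)   — double negation
≡ (\lnot b \lor \lnot c \lor \lnot a \lor c) \land ((c \land a \land \lnot c) \lor b)   — double negation
≡ (\lnot b \land c \land a \land \lnot c) \lor (\lnot b \land b) \lor (\lnot c \land c \land a \land \lnot c) \lor (\lnot c \land b) \lor (\lnot a \land c \land a \land \lnot c) \lor (\lnot a \land b) \lor (c \land c \land a \land \lnot c) \lor (c \land b)   — distribute \land over \lor
≡ (\lnot c \land b) \lor (\lnot a \land b) \lor (c \land b)   — simplify

(\lnot c \land b) \lor (\lnot a \land b) \lor (c \land b)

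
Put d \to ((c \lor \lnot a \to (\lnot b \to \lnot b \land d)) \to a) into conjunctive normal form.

d \to ((c \lor \lnot a \to (\lnot b \to \lnot b \land d)) \to a)
≡ \lnot d \lor ((c \lor \lnot a \to (\lnot b \to \lnot b \land d)) \to a)   [eliminate \to]
≡ \lnot d \lor \lnot (c \lor \lnot a \to (\lnot b \to \lnot b \land d)) \lor a   [eliminate \to]
≡ \lnot d \lor \lnot (\lnot (c \lor \lnot a) \lor (\lnot b \to \lnot b \land d)) \lor a   [eliminate \to]
≡ \lnot d \lor \lnot (\lnot (c \lor \lnot a) \lor \lnot \lnot b \lor \lnot b \land d) \lor a   [eliminate \to]
≡ \lnot d \lor \lnot \lnot (c \lor \lnot a) \land \lnot \lnot \lnot b \land \lnot (\lnot b \land d) \lor a   [De Morgan]
≡ \lnot d \lor (c \lor \lnot a) \land \lnot \lnot \lnot b \land \lnot (\lnot b \land d) \lor a   [double negation]
≡ \lnot d \lor (c \lor \lnot a) \land \lnot b \land \lnot (\lnot b \land d) \lor a   [double negation]
≡ \lnot d \lor (c \lor \lnot a) \land \lnot b \land (\lnot \lnot b \lor \lnot d) \lor a   [De Morgan]
≡ \lnot d \lor (c \lor \lnot a) \land \lnot b \land (b \lor \lnot d) \lor a   [double negation]
≡ (\lnot d \lor c \lor \lnot a \lor a) \land (\lnot d \lor \lnot b \lor a) \land (\lnot d \lor b \lor \lnot d \lor a)   [distribute \lor over \land]
≡ (\lnot d \lor \lnot b \lor a) \land (\lnot d \lor b \lor a)   [simplify]

(\lnot d \lor \lnot b \lor a) \land (\lnot d \lor b \lor a)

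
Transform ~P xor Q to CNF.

(~P | Q) & (P | ~Q)

~P xor Q
≡ (~P | Q) & ~(~P & Q)   — expand xor
≡ (~P | Q) & (~~P | ~Q)   — De Morgan
≡ (~P | Q) & (P | ~Q)   — double negation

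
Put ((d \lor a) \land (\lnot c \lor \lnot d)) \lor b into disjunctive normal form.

(d \land \lnot c) \lor (a \land \lnot c) \lor (a \land \lnot d) \lor b

((d \lor a) \land (\lnot c \lor \lnot d)) \lor b
= (d \land \lnot c) \lor (d \land \lnot d) \lor (a \land \lnot c) \lor (a \land \lnot d) \lor b   — distribute \land over \lor
= (d \land \lnot c) \lor (a \land \lnot c) \lor (a \land \lnot d) \lor b   — simplify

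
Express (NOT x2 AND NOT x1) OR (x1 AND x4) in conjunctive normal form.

(NOT x2 OR x1) AND (NOT x2 OR x4) AND (NOT x1 OR x4)

(NOT x2 AND NOT x1) OR (x1 AND x4)
⇔ (NOT x2 OR x1) AND (NOT x2 OR x4) AND (NOT x1 OR x1) AND (NOT x1 OR x4)   [distribute OR over AND]
⇔ (NOT x2 OR x1) AND (NOT x2 OR x4) AND (NOT x1 OR x4)   [simplify]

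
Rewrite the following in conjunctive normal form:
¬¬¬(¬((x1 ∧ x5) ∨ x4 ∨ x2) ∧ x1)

¬¬¬(¬((x1 ∧ x5) ∨ x4 ∨ x2) ∧ x1)
≡ ¬(¬((x1 ∧ x5) ∨ x4 ∨ x2) ∧ x1)   [double negation]
≡ ¬¬((x1 ∧ x5) ∨ x4 ∨ x2) ∨ ¬x1   [De Morgan]
≡ (x1 ∧ x5) ∨ x4 ∨ x2 ∨ ¬x1   [double negation]
≡ (x1 ∨ x4 ∨ x2 ∨ ¬x1) ∧ (x5 ∨ x4 ∨ x2 ∨ ¬x1)   [distribute ∨ over ∧]
≡ x5 ∨ x4 ∨ x2 ∨ ¬x1   [simplify]

x5 ∨ x4 ∨ x2 ∨ ¬x1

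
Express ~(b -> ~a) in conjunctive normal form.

~(b -> ~a)
⇔ ~(~b | ~a)   [eliminate ->]
⇔ ~~b & ~~a   [De Morgan]
⇔ b & ~~a   [double negation]
⇔ b & a   [double negation]

b & a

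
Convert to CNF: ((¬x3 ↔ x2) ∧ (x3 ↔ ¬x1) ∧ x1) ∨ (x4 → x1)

((¬x3 ↔ x2) ∧ (x3 ↔ ¬x1) ∧ x1) ∨ (x4 → x1)
⇔ ((¬x3 → x2) ∧ (x2 → ¬x3) ∧ (x3 ↔ ¬x1) ∧ x1) ∨ (x4 → x1)   [eliminate ↔]
⇔ ((¬¬x3 ∨ x2) ∧ (x2 → ¬x3) ∧ (x3 ↔ ¬x1) ∧ x1) ∨ (x4 → x1)   [eliminate →]
⇔ ((¬¬x3 ∨ x2) ∧ (¬x2 ∨ ¬x3) ∧ (x3 ↔ ¬x1) ∧ x1) ∨ (x4 → x1)   [eliminate →]
⇔ ((¬¬x3 ∨ x2) ∧ (¬x2 ∨ ¬x3) ∧ (x3 → ¬x1) ∧ (¬x1 → x3) ∧ x1) ∨ (x4 → x1)   [eliminate ↔]
⇔ ((¬¬x3 ∨ x2) ∧ (¬x2 ∨ ¬x3) ∧ (¬x3 ∨ ¬x1) ∧ (¬x1 → x3) ∧ x1) ∨ (x4 → x1)   [eliminate →]
⇔ ((¬¬x3 ∨ x2) ∧ (¬x2 ∨ ¬x3) ∧ (¬x3 ∨ ¬x1) ∧ (¬¬x1 ∨ x3) ∧ x1) ∨ (x4 → x1)   [eliminate →]
⇔ ((¬¬x3 ∨ x2) ∧ (¬x2 ∨ ¬x3) ∧ (¬x3 ∨ ¬x1) ∧ (¬¬x1 ∨ x3) ∧ x1) ∨ ¬x4 ∨ x1   [eliminate →]
⇔ ((x3 ∨ x2) ∧ (¬x2 ∨ ¬x3) ∧ (¬x3 ∨ ¬x1) ∧ (¬¬x1 ∨ x3) ∧ x1) ∨ ¬x4 ∨ x1   [double negation]
⇔ ((x3 ∨ x2) ∧ (¬x2 ∨ ¬x3) ∧ (¬x3 ∨ ¬x1) ∧ (x1 ∨ x3) ∧ x1) ∨ ¬x4 ∨ x1   [double negation]
⇔ (x3 ∨ x2 ∨ ¬x4 ∨ x1) ∧ (¬x2 ∨ ¬x3 ∨ ¬x4 ∨ x1) ∧ (¬x3 ∨ ¬x1 ∨ ¬x4 ∨ x1) ∧ (x1 ∨ x3 ∨ ¬x4 ∨ x1) ∧ (x1 ∨ ¬x4 ∨ x1)   [distribute ∨ over ∧]
⇔ x1 ∨ ¬x4   [simplify]

x1 ∨ ¬x4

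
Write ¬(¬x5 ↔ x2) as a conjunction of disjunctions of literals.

¬(¬x5 ↔ x2)
≡ ¬((¬x5 → x2) ∧ (x2 → ¬x5))   (eliminate ↔)
≡ ¬((¬¬x5 ∨ x2) ∧ (x2 → ¬x5))   (eliminate →)
≡ ¬((¬¬x5 ∨ x2) ∧ (¬x2 ∨ ¬x5))   (eliminate →)
≡ ¬(¬¬x5 ∨ x2) ∨ ¬(¬x2 ∨ ¬x5)   (De Morgan)
≡ (¬¬¬x5 ∧ ¬x2) ∨ ¬(¬x2 ∨ ¬x5)   (De Morgan)
≡ (¬x5 ∧ ¬x2) ∨ ¬(¬x2 ∨ ¬x5)   (double negation)
≡ (¬x5 ∧ ¬x2) ∨ (¬¬x2 ∧ ¬¬x5)   (De Morgan)
≡ (¬x5 ∧ ¬x2) ∨ (x2 ∧ ¬¬x5)   (double negation)
≡ (¬x5 ∧ ¬x2) ∨ (x2 ∧ x5)   (double negation)
≡ (¬x5 ∨ x2) ∧ (¬x5 ∨ x5) ∧ (¬x2 ∨ x2) ∧ (¬x2 ∨ x5)   (distribute ∨ over ∧)
≡ (¬x5 ∨ x2) ∧ (¬x2 ∨ x5)   (simplify)

(¬x5 ∨ x2) ∧ (¬x2 ∨ x5)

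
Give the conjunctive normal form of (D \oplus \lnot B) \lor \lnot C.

(D \lor \lnot B \lor \lnot C) \land (\lnot D \lor B \lor \lnot C)

(D \oplus \lnot B) \lor \lnot C
= (D \lor \lnot B) \land \lnot (D \land \lnot B) \lor \lnot C   — expand \oplus
= (D \lor \lnot B) \land (\lnot D \lor \lnot \lnot B) \lor \lnot C   — De Morgan
= (D \lor \lnot B) \land (\lnot D \lor B) \lor \lnot C   — double negation
= (D \lor \lnot B \lor \lnot C) \land (\lnot D \lor B \lor \lnot C)   — distribute \lor over \land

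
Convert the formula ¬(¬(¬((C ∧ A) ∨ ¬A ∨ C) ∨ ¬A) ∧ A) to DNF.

¬(¬(¬((C ∧ A) ∨ ¬A ∨ C) ∨ ¬A) ∧ A)
= ¬¬(¬((C ∧ A) ∨ ¬A ∨ C) ∨ ¬A) ∨ ¬A
= ¬((C ∧ A) ∨ ¬A ∨ C) ∨ ¬A ∨ ¬A
= (¬(C ∧ A) ∧ ¬¬A ∧ ¬C) ∨ ¬A ∨ ¬A
= ((¬C ∨ ¬A) ∧ ¬¬A ∧ ¬C) ∨ ¬A ∨ ¬A
= ((¬C ∨ ¬A) ∧ A ∧ ¬C) ∨ ¬A ∨ ¬A
= (¬C ∧ A ∧ ¬C) ∨ (¬A ∧ A ∧ ¬C) ∨ ¬A ∨ ¬A
= (¬C ∧ A) ∨ ¬A

(¬C ∧ A) ∨ ¬A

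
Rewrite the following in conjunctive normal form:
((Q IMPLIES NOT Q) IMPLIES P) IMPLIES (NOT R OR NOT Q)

((Q IMPLIES NOT Q) IMPLIES P) IMPLIES (NOT R OR NOT Q)
⇔ NOT ((Q IMPLIES NOT Q) IMPLIES P) OR NOT R OR NOT Q
⇔ NOT (NOT (Q IMPLIES NOT Q) OR P) OR NOT R OR NOT Q
⇔ NOT (NOT (NOT Q OR NOT Q) OR P) OR NOT R OR NOT Q
⇔ (NOT NOT (NOT Q OR NOT Q) AND NOT P) OR NOT R OR NOT Q
⇔ ((NOT Q OR NOT Q) AND NOT P) OR NOT R OR NOT Q
⇔ (NOT Q OR NOT Q OR NOT R OR NOT Q) AND (NOT P OR NOT R OR NOT Q)
⇔ NOT Q OR NOT R

NOT Q OR NOT R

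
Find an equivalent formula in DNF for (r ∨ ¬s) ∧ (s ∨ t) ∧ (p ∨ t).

(r ∧ s ∧ p) ∨ (r ∧ t) ∨ (¬s ∧ t)

(r ∨ ¬s) ∧ (s ∨ t) ∧ (p ∨ t)
⇔ (r ∧ s ∧ p) ∨ (r ∧ s ∧ t) ∨ (r ∧ t ∧ p) ∨ (r ∧ t ∧ t) ∨ (¬s ∧ s ∧ p) ∨ (¬s ∧ s ∧ t) ∨ (¬s ∧ t ∧ p) ∨ (¬s ∧ t ∧ t)   [distribute ∧ over ∨]
⇔ (r ∧ s ∧ p) ∨ (r ∧ t) ∨ (¬s ∧ t)   [simplify]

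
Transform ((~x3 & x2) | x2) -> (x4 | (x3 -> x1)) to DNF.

((~x3 & x2) | x2) -> (x4 | (x3 -> x1))
≡ ~((~x3 & x2) | x2) | x4 | (x3 -> x1)   [eliminate ->]
≡ ~((~x3 & x2) | x2) | x4 | ~x3 | x1   [eliminate ->]
≡ (~(~x3 & x2) & ~x2) | x4 | ~x3 | x1   [De Morgan]
≡ ((~~x3 | ~x2) & ~x2) | x4 | ~x3 | x1   [De Morgan]
≡ ((x3 | ~x2) & ~x2) | x4 | ~x3 | x1   [double negation]
≡ (x3 & ~x2) | (~x2 & ~x2) | x4 | ~x3 | x1   [distribute & over |]
≡ ~x2 | x4 | ~x3 | x1   [simplify]

~x2 | x4 | ~x3 | x1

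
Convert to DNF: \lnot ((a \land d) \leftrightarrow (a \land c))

(a \land d \land \lnot c) \lor (a \land c \land \lnot d)

\lnot ((a \land d) \leftrightarrow (a \land c))
= \lnot (((a \land d) \to (a \land c)) \land ((a \land c) \to (a \land d)))
= \lnot ((\lnot (a \land d) \lor (a \land c)) \land ((a \land c) \to (a \land d)))
= \lnot ((\lnot (a \land d) \lor (a \land c)) \land (\lnot (a \land c) \lor (a \land d)))
= \lnot (\lnot (a \land d) \lor (a \land c)) \lor \lnot (\lnot (a \land c) \lor (a \land d))
= (\lnot \lnot (a \land d) \land \lnot (a \land c)) \lor \lnot (\lnot (a \land c) \lor (a \land d))
= (a \land d \land \lnot (a \land c)) \lor \lnot (\lnot (a \land c) \lor (a \land d))
= (a \land d \land (\lnot a \lor \lnot c)) \lor \lnot (\lnot (a \land c) \lor (a \land d))
= (a \land d \land (\lnot a \lor \lnot c)) \lor (\lnot \lnot (a \land c) \land \lnot (a \land d))
= (a \land d \land (\lnot a \lor \lnot c)) \lor (a \land c \land \lnot (a \land d))
= (a \land d \land (\lnot a \lor \lnot c)) \lor (a \land c \land (\lnot a \lor \lnot d))
= (a \land d \land \lnot a) \lor (a \land d \land \lnot c) \lor (a \land c \land \lnot a) \lor (a \land c \land \lnot d)
= (a \land d \land \lnot c) \lor (a \land c \land \lnot d)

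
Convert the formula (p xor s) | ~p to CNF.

~p | ~s

(p xor s) | ~p
⇔ ((p | s) & ~(p & s)) | ~p   [expand xor]
⇔ ((p | s) & (~p | ~s)) | ~p   [De Morgan]
⇔ (p | s | ~p) & (~p | ~s | ~p)   [distribute | over &]
⇔ ~p | ~s   [simplify]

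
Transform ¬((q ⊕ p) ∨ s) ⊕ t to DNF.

(¬q ∧ ¬p ∧ ¬s ∧ ¬t) ∨ (p ∧ q ∧ ¬s ∧ ¬t) ∨ (q ∧ ¬p ∧ t) ∨ (¬q ∧ p ∧ t) ∨ (s ∧ t)

¬((q ⊕ p) ∨ s) ⊕ t
≡ (¬((q ⊕ p) ∨ s) ∧ ¬t) ∨ (¬¬((q ⊕ p) ∨ s) ∧ t)   [expand ⊕]
≡ (¬((q ∧ ¬p) ∨ (¬q ∧ p) ∨ s) ∧ ¬t) ∨ (¬¬((q ⊕ p) ∨ s) ∧ t)   [expand ⊕]
≡ (¬((q ∧ ¬p) ∨ (¬q ∧ p) ∨ s) ∧ ¬t) ∨ (¬¬((q ∧ ¬p) ∨ (¬q ∧ p) ∨ s) ∧ t)   [expand ⊕]
≡ (¬(q ∧ ¬p) ∧ ¬(¬q ∧ p) ∧ ¬s ∧ ¬t) ∨ (¬¬((q ∧ ¬p) ∨ (¬q ∧ p) ∨ s) ∧ t)   [De Morgan]
≡ ((¬q ∨ ¬¬p) ∧ ¬(¬q ∧ p) ∧ ¬s ∧ ¬t) ∨ (¬¬((q ∧ ¬p) ∨ (¬q ∧ p) ∨ s) ∧ t)   [De Morgan]
≡ ((¬q ∨ p) ∧ ¬(¬q ∧ p) ∧ ¬s ∧ ¬t) ∨ (¬¬((q ∧ ¬p) ∨ (¬q ∧ p) ∨ s) ∧ t)   [double negation]
≡ ((¬q ∨ p) ∧ (¬¬q ∨ ¬p) ∧ ¬s ∧ ¬t) ∨ (¬¬((q ∧ ¬p) ∨ (¬q ∧ p) ∨ s) ∧ t)   [De Morgan]
≡ ((¬q ∨ p) ∧ (q ∨ ¬p) ∧ ¬s ∧ ¬t) ∨ (¬¬((q ∧ ¬p) ∨ (¬q ∧ p) ∨ s) ∧ t)   [double negation]
≡ ((¬q ∨ p) ∧ (q ∨ ¬p) ∧ ¬s ∧ ¬t) ∨ (((q ∧ ¬p) ∨ (¬q ∧ p) ∨ s) ∧ t)   [double negation]
≡ (¬q ∧ q ∧ ¬s ∧ ¬t) ∨ (¬q ∧ ¬p ∧ ¬s ∧ ¬t) ∨ (p ∧ q ∧ ¬s ∧ ¬t) ∨ (p ∧ ¬p ∧ ¬s ∧ ¬t) ∨ (q ∧ ¬p ∧ t) ∨ (¬q ∧ p ∧ t) ∨ (s ∧ t)   [distribute ∧ over ∨]
≡ (¬q ∧ ¬p ∧ ¬s ∧ ¬t) ∨ (p ∧ q ∧ ¬s ∧ ¬t) ∨ (q ∧ ¬p ∧ t) ∨ (¬q ∧ p ∧ t) ∨ (s ∧ t)   [simplify]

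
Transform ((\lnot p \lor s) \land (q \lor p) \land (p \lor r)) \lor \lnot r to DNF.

((\lnot p \lor s) \land (q \lor p) \land (p \lor r)) \lor \lnot r
= (\lnot p \land q \land p) \lor (\lnot p \land q \land r) \lor (\lnot p \land p \land p) \lor (\lnot p \land p \land r) \lor (s \land q \land p) \lor (s \land q \land r) \lor (s \land p \land p) \lor (s \land p \land r) \lor \lnot r   — distribute \land over \lor
= (\lnot p \land q \land r) \lor (s \land q \land r) \lor (s \land p) \lor \lnot r   — simplify

(\lnot p \land q \land r) \lor (s \land q \land r) \lor (s \land p) \lor \lnot r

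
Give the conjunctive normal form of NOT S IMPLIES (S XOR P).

NOT S IMPLIES (S XOR P)
≡ NOT NOT S OR (S XOR P)   [eliminate IMPLIES]
≡ NOT NOT S OR ((S OR P) AND NOT (S AND P))   [expand XOR]
≡ S OR ((S OR P) AND NOT (S AND P))   [double negation]
≡ S OR ((S OR P) AND (NOT S OR NOT P))   [De Morgan]
≡ (S OR S OR P) AND (S OR NOT S OR NOT P)   [distribute OR over AND]
≡ S OR P   [simplify]

S OR P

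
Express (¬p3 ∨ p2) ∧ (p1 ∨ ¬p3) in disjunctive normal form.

(¬p3 ∨ p2) ∧ (p1 ∨ ¬p3)
≡ (¬p3 ∧ p1) ∨ (¬p3 ∧ ¬p3) ∨ (p2 ∧ p1) ∨ (p2 ∧ ¬p3)   (distribute ∧ over ∨)
≡ ¬p3 ∨ (p2 ∧ p1)   (simplify)

¬p3 ∨ (p2 ∧ p1)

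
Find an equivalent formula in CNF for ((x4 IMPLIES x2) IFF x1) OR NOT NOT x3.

(x4 OR x1 OR x3) AND (NOT x2 OR x1 OR x3) AND (NOT x1 OR NOT x4 OR x2 OR x3)

((x4 IMPLIES x2) IFF x1) OR NOT NOT x3
= (((x4 IMPLIES x2) IMPLIES x1) AND (x1 IMPLIES (x4 IMPLIES x2))) OR NOT NOT x3   — eliminate IFF
= ((NOT (x4 IMPLIES x2) OR x1) AND (x1 IMPLIES (x4 IMPLIES x2))) OR NOT NOT x3   — eliminate IMPLIES
= ((NOT (NOT x4 OR x2) OR x1) AND (x1 IMPLIES (x4 IMPLIES x2))) OR NOT NOT x3   — eliminate IMPLIES
= ((NOT (NOT x4 OR x2) OR x1) AND (NOT x1 OR (x4 IMPLIES x2))) OR NOT NOT x3   — eliminate IMPLIES
= ((NOT (NOT x4 OR x2) OR x1) AND (NOT x1 OR NOT x4 OR x2)) OR NOT NOT x3   — eliminate IMPLIES
= (((NOT NOT x4 AND NOT x2) OR x1) AND (NOT x1 OR NOT x4 OR x2)) OR NOT NOT x3   — De Morgan
= (((x4 AND NOT x2) OR x1) AND (NOT x1 OR NOT x4 OR x2)) OR NOT NOT x3   — double negation
= (((x4 AND NOT x2) OR x1) AND (NOT x1 OR NOT x4 OR x2)) OR x3   — double negation
= (x4 OR x1 OR x3) AND (NOT x2 OR x1 OR x3) AND (NOT x1 OR NOT x4 OR x2 OR x3)   — distribute OR over AND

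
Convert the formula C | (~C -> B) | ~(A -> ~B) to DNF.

C | (~C -> B) | ~(A -> ~B)
≡ C | ~~C | B | ~(A -> ~B)   (eliminate ->)
≡ C | ~~C | B | ~(~A | ~B)   (eliminate ->)
≡ C | C | B | ~(~A | ~B)   (double negation)
≡ C | C | B | (~~A & ~~B)   (De Morgan)
≡ C | C | B | (A & ~~B)   (double negation)
≡ C | C | B | (A & B)   (double negation)
≡ C | B   (simplify)

C | B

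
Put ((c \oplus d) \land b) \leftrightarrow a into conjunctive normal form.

((c \oplus d) \land b) \leftrightarrow a
⇔ (((c \oplus d) \land b) \to a) \land (a \to ((c \oplus d) \land b))   (eliminate \leftrightarrow)
⇔ (\lnot ((c \oplus d) \land b) \lor a) \land (a \to ((c \oplus d) \land b))   (eliminate \to)
⇔ (\lnot ((c \lor d) \land \lnot (c \land d) \land b) \lor a) \land (a \to ((c \oplus d) \land b))   (expand \oplus)
⇔ (\lnot ((c \lor d) \land \lnot (c \land d) \land b) \lor a) \land (\lnot a \lor ((c \oplus d) \land b))   (eliminate \to)
⇔ (\lnot ((c \lor d) \land \lnot (c \land d) \land b) \lor a) \land (\lnot a \lor ((c \lor d) \land \lnot (c \land d) \land b))   (expand \oplus)
⇔ (\lnot (c \lor d) \lor \lnot \lnot (c \land d) \lor \lnot b \lor a) \land (\lnot a \lor ((c \lor d) \land \lnot (c \land d) \land b))   (De Morgan)
⇔ ((\lnot c \land \lnot d) \lor \lnot \lnot (c \land d) \lor \lnot b \lor a) \land (\lnot a \lor ((c \lor d) \land \lnot (c \land d) \land b))   (De Morgan)
⇔ ((\lnot c \land \lnot d) \lor (c \land d) \lor \lnot b \lor a) \land (\lnot a \lor ((c \lor d) \land \lnot (c \land d) \land b))   (double negation)
⇔ ((\lnot c \land \lnot d) \lor (c \land d) \lor \lnot b \lor a) \land (\lnot a \lor ((c \lor d) \land (\lnot c \lor \lnot d) \land b))   (De Morgan)
⇔ (\lnot c \lor c \lor \lnot b \lor a) \land (\lnot c \lor d \lor \lnot b \lor a) \land (\lnot d \lor c \lor \lnot b \lor a) \land (\lnot d \lor d \lor \lnot b \lor a) \land (\lnot a \lor c \lor d) \land (\lnot a \lor \lnot c \lor \lnot d) \land (\lnot a \lor b)   (distribute \lor over \land)
⇔ (\lnot c \lor d \lor \lnot b \lor a) \land (\lnot d \lor c \lor \lnot b \lor a) \land (\lnot a \lor c \lor d) \land (\lnot a \lor \lnot c \lor \lnot d) \land (\lnot a \lor b)   (simplify)

(\lnot c \lor d \lor \lnot b \lor a) \land (\lnot d \lor c \lor \lnot b \lor a) \land (\lnot a \lor c \lor d) \land (\lnot a \lor \lnot c \lor \lnot d) \land (\lnot a \lor b)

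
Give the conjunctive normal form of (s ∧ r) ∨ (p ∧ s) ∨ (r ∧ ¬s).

(s ∧ r) ∨ (p ∧ s) ∨ (r ∧ ¬s)
≡ (s ∨ p ∨ r) ∧ (s ∨ p ∨ ¬s) ∧ (s ∨ s ∨ r) ∧ (s ∨ s ∨ ¬s) ∧ (r ∨ p ∨ r) ∧ (r ∨ p ∨ ¬s) ∧ (r ∨ s ∨ r) ∧ (r ∨ s ∨ ¬s)   — distribute ∨ over ∧
≡ (s ∨ r) ∧ (r ∨ p)   — simplify

(s ∨ r) ∧ (r ∨ p)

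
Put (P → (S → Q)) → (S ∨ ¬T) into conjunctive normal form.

(P → (S → Q)) → (S ∨ ¬T)
= ¬(P → (S → Q)) ∨ S ∨ ¬T   — eliminate →
= ¬(¬P ∨ (S → Q)) ∨ S ∨ ¬T   — eliminate →
= ¬(¬P ∨ ¬S ∨ Q) ∨ S ∨ ¬T   — eliminate →
= (¬¬P ∧ ¬¬S ∧ ¬Q) ∨ S ∨ ¬T   — De Morgan
= (P ∧ ¬¬S ∧ ¬Q) ∨ S ∨ ¬T   — double negation
= (P ∧ S ∧ ¬Q) ∨ S ∨ ¬T   — double negation
= (P ∨ S ∨ ¬T) ∧ (S ∨ S ∨ ¬T) ∧ (¬Q ∨ S ∨ ¬T)   — distribute ∨ over ∧
= S ∨ ¬T   — simplify

S ∨ ¬T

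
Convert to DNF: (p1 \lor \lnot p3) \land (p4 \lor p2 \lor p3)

(p1 \lor \lnot p3) \land (p4 \lor p2 \lor p3)
≡ p1 \land p4 \lor p1 \land p2 \lor p1 \land p3 \lor \lnot p3 \land p4 \lor \lnot p3 \land p2 \lor \lnot p3 \land p3   — distribute \land over \lor
≡ p1 \land p4 \lor p1 \land p2 \lor p1 \land p3 \lor \lnot p3 \land p4 \lor \lnot p3 \land p2   — simplify

p1 \land p4 \lor p1 \land p2 \lor p1 \land p3 \lor \lnot p3 \land p4 \lor \lnot p3 \land p2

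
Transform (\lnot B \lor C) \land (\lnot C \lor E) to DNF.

(\lnot B \land \lnot C) \lor (\lnot B \land E) \lor (C \land E)

(\lnot B \lor C) \land (\lnot C \lor E)
≡ (\lnot B \land \lnot C) \lor (\lnot B \land E) \lor (C \land \lnot C) \lor (C \land E)   (distribute \land over \lor)
≡ (\lnot B \land \lnot C) \lor (\lnot B \land E) \lor (C \land E)   (simplify)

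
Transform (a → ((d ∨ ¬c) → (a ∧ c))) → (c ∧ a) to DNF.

(a ∧ ¬c) ∨ (c ∧ a)

(a → ((d ∨ ¬c) → (a ∧ c))) → (c ∧ a)
≡ ¬(a → ((d ∨ ¬c) → (a ∧ c))) ∨ (c ∧ a)   — eliminate →
≡ ¬(¬a ∨ ((d ∨ ¬c) → (a ∧ c))) ∨ (c ∧ a)   — eliminate →
≡ ¬(¬a ∨ ¬(d ∨ ¬c) ∨ (a ∧ c)) ∨ (c ∧ a)   — eliminate →
≡ (¬¬a ∧ ¬¬(d ∨ ¬c) ∧ ¬(a ∧ c)) ∨ (c ∧ a)   — De Morgan
≡ (a ∧ ¬¬(d ∨ ¬c) ∧ ¬(a ∧ c)) ∨ (c ∧ a)   — double negation
≡ (a ∧ (d ∨ ¬c) ∧ ¬(a ∧ c)) ∨ (c ∧ a)   — double negation
≡ (a ∧ (d ∨ ¬c) ∧ (¬a ∨ ¬c)) ∨ (c ∧ a)   — De Morgan
≡ (a ∧ d ∧ ¬a) ∨ (a ∧ d ∧ ¬c) ∨ (a ∧ ¬c ∧ ¬a) ∨ (a ∧ ¬c ∧ ¬c) ∨ (c ∧ a)   — distribute ∧ over ∨
≡ (a ∧ ¬c) ∨ (c ∧ a)   — simplify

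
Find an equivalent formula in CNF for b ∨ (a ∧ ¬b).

b ∨ a

b ∨ (a ∧ ¬b)
≡ (b ∨ a) ∧ (b ∨ ¬b)   [distribute ∨ over ∧]
≡ b ∨ a   [simplify]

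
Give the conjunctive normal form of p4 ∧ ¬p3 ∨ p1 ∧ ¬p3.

(p4 ∨ p1) ∧ ¬p3

p4 ∧ ¬p3 ∨ p1 ∧ ¬p3
≡ (p4 ∨ p1) ∧ (p4 ∨ ¬p3) ∧ (¬p3 ∨ p1) ∧ (¬p3 ∨ ¬p3)
≡ (p4 ∨ p1) ∧ ¬p3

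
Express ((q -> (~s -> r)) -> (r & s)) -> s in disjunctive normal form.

(~q & ~r) | (~q & ~s) | (r & ~s) | s

((q -> (~s -> r)) -> (r & s)) -> s
⇔ ~((q -> (~s -> r)) -> (r & s)) | s   [eliminate ->]
⇔ ~(~(q -> (~s -> r)) | (r & s)) | s   [eliminate ->]
⇔ ~(~(~q | (~s -> r)) | (r & s)) | s   [eliminate ->]
⇔ ~(~(~q | ~~s | r) | (r & s)) | s   [eliminate ->]
⇔ (~~(~q | ~~s | r) & ~(r & s)) | s   [De Morgan]
⇔ ((~q | ~~s | r) & ~(r & s)) | s   [double negation]
⇔ ((~q | s | r) & ~(r & s)) | s   [double negation]
⇔ ((~q | s | r) & (~r | ~s)) | s   [De Morgan]
⇔ (~q & ~r) | (~q & ~s) | (s & ~r) | (s & ~s) | (r & ~r) | (r & ~s) | s   [distribute & over |]
⇔ (~q & ~r) | (~q & ~s) | (r & ~s) | s   [simplify]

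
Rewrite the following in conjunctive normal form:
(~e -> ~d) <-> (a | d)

(d | a) & (~d | e)

(~e -> ~d) <-> (a | d)
≡ ((~e -> ~d) -> (a | d)) & ((a | d) -> (~e -> ~d))   (eliminate <->)
≡ (~(~e -> ~d) | a | d) & ((a | d) -> (~e -> ~d))   (eliminate ->)
≡ (~(~~e | ~d) | a | d) & ((a | d) -> (~e -> ~d))   (eliminate ->)
≡ (~(~~e | ~d) | a | d) & (~(a | d) | (~e -> ~d))   (eliminate ->)
≡ (~(~~e | ~d) | a | d) & (~(a | d) | ~~e | ~d)   (eliminate ->)
≡ ((~~~e & ~~d) | a | d) & (~(a | d) | ~~e | ~d)   (De Morgan)
≡ ((~e & ~~d) | a | d) & (~(a | d) | ~~e | ~d)   (double negation)
≡ ((~e & d) | a | d) & (~(a | d) | ~~e | ~d)   (double negation)
≡ ((~e & d) | a | d) & ((~a & ~d) | ~~e | ~d)   (De Morgan)
≡ ((~e & d) | a | d) & ((~a & ~d) | e | ~d)   (double negation)
≡ (~e | a | d) & (d | a | d) & (~a | e | ~d) & (~d | e | ~d)   (distribute | over &)
≡ (d | a) & (~d | e)   (simplify)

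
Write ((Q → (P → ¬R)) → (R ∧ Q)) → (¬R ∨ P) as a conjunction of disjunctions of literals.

((Q → (P → ¬R)) → (R ∧ Q)) → (¬R ∨ P)
≡ ¬((Q → (P → ¬R)) → (R ∧ Q)) ∨ ¬R ∨ P   — eliminate →
≡ ¬(¬(Q → (P → ¬R)) ∨ (R ∧ Q)) ∨ ¬R ∨ P   — eliminate →
≡ ¬(¬(¬Q ∨ (P → ¬R)) ∨ (R ∧ Q)) ∨ ¬R ∨ P   — eliminate →
≡ ¬(¬(¬Q ∨ ¬P ∨ ¬R) ∨ (R ∧ Q)) ∨ ¬R ∨ P   — eliminate →
≡ (¬¬(¬Q ∨ ¬P ∨ ¬R) ∧ ¬(R ∧ Q)) ∨ ¬R ∨ P   — De Morgan
≡ ((¬Q ∨ ¬P ∨ ¬R) ∧ ¬(R ∧ Q)) ∨ ¬R ∨ P   — double negation
≡ ((¬Q ∨ ¬P ∨ ¬R) ∧ (¬R ∨ ¬Q)) ∨ ¬R ∨ P   — De Morgan
≡ (¬Q ∨ ¬P ∨ ¬R ∨ ¬R ∨ P) ∧ (¬R ∨ ¬Q ∨ ¬R ∨ P)   — distribute ∨ over ∧
≡ ¬R ∨ ¬Q ∨ P   — simplify

¬R ∨ ¬Q ∨ P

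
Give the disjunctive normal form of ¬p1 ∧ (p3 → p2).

(¬p1 ∧ ¬p3) ∨ (¬p1 ∧ p2)

¬p1 ∧ (p3 → p2)
≡ ¬p1 ∧ (¬p3 ∨ p2)   — eliminate →
≡ (¬p1 ∧ ¬p3) ∨ (¬p1 ∧ p2)   — distribute ∧ over ∨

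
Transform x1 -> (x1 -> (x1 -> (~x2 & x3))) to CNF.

(~x1 | ~x2) & (~x1 | x3)

x1 -> (x1 -> (x1 -> (~x2 & x3)))
≡ ~x1 | (x1 -> (x1 -> (~x2 & x3)))
≡ ~x1 | ~x1 | (x1 -> (~x2 & x3))
≡ ~x1 | ~x1 | ~x1 | (~x2 & x3)
≡ (~x1 | ~x1 | ~x1 | ~x2) & (~x1 | ~x1 | ~x1 | x3)
≡ (~x1 | ~x2) & (~x1 | x3)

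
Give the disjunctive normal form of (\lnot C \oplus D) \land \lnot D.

(\lnot C \oplus D) \land \lnot D
≡ ((\lnot C \land \lnot D) \lor (\lnot \lnot C \land D)) \land \lnot D   (expand \oplus)
≡ ((\lnot C \land \lnot D) \lor (C \land D)) \land \lnot D   (double negation)
≡ (\lnot C \land \lnot D \land \lnot D) \lor (C \land D \land \lnot D)   (distribute \land over \lor)
≡ \lnot C \land \lnot D   (simplify)

\lnot C \land \lnot D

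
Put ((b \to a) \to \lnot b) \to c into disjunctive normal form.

((b \to a) \to \lnot b) \to c
⇔ \lnot ((b \to a) \to \lnot b) \lor c
⇔ \lnot (\lnot (b \to a) \lor \lnot b) \lor c
⇔ \lnot (\lnot (\lnot b \lor a) \lor \lnot b) \lor c
⇔ (\lnot \lnot (\lnot b \lor a) \land \lnot \lnot b) \lor c
⇔ ((\lnot b \lor a) \land \lnot \lnot b) \lor c
⇔ ((\lnot b \lor a) \land b) \lor c
⇔ (\lnot b \land b) \lor (a \land b) \lor c
⇔ (a \land b) \lor c

(a \land b) \lor c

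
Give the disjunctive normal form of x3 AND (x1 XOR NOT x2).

(x3 AND x1 AND x2) OR (x3 AND NOT x1 AND NOT x2)

x3 AND (x1 XOR NOT x2)
≡ x3 AND ((x1 AND NOT NOT x2) OR (NOT x1 AND NOT x2))   — expand XOR
≡ x3 AND ((x1 AND x2) OR (NOT x1 AND NOT x2))   — double negation
≡ (x3 AND x1 AND x2) OR (x3 AND NOT x1 AND NOT x2)   — distribute AND over OR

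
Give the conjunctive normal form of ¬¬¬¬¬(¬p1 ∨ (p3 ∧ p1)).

p1 ∧ (¬p3 ∨ ¬p1)

¬¬¬¬¬(¬p1 ∨ (p3 ∧ p1))
⇔ ¬¬¬(¬p1 ∨ (p3 ∧ p1))   — double negation
⇔ ¬(¬p1 ∨ (p3 ∧ p1))   — double negation
⇔ ¬¬p1 ∧ ¬(p3 ∧ p1)   — De Morgan
⇔ p1 ∧ ¬(p3 ∧ p1)   — double negation
⇔ p1 ∧ (¬p3 ∨ ¬p1)   — De Morgan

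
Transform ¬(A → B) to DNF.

A ∧ ¬B

¬(A → B)
⇔ ¬(¬A ∨ B)   [eliminate →]
⇔ ¬¬A ∧ ¬B   [De Morgan]
⇔ A ∧ ¬B   [double negation]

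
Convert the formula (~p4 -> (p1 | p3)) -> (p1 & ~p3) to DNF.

(~p4 -> (p1 | p3)) -> (p1 & ~p3)
≡ ~(~p4 -> (p1 | p3)) | (p1 & ~p3)   [eliminate ->]
≡ ~(~~p4 | p1 | p3) | (p1 & ~p3)   [eliminate ->]
≡ (~~~p4 & ~p1 & ~p3) | (p1 & ~p3)   [De Morgan]
≡ (~p4 & ~p1 & ~p3) | (p1 & ~p3)   [double negation]

(~p4 & ~p1 & ~p3) | (p1 & ~p3)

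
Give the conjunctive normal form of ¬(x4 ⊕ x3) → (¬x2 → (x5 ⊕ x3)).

¬(x4 ⊕ x3) → (¬x2 → (x5 ⊕ x3))
≡ ¬¬(x4 ⊕ x3) ∨ (¬x2 → (x5 ⊕ x3))
≡ ¬¬((x4 ∨ x3) ∧ ¬(x4 ∧ x3)) ∨ (¬x2 → (x5 ⊕ x3))
≡ ¬¬((x4 ∨ x3) ∧ ¬(x4 ∧ x3)) ∨ ¬¬x2 ∨ (x5 ⊕ x3)
≡ ¬¬((x4 ∨ x3) ∧ ¬(x4 ∧ x3)) ∨ ¬¬x2 ∨ ((x5 ∨ x3) ∧ ¬(x5 ∧ x3))
≡ ((x4 ∨ x3) ∧ ¬(x4 ∧ x3)) ∨ ¬¬x2 ∨ ((x5 ∨ x3) ∧ ¬(x5 ∧ x3))
≡ ((x4 ∨ x3) ∧ (¬x4 ∨ ¬x3)) ∨ ¬¬x2 ∨ ((x5 ∨ x3) ∧ ¬(x5 ∧ x3))
≡ ((x4 ∨ x3) ∧ (¬x4 ∨ ¬x3)) ∨ x2 ∨ ((x5 ∨ x3) ∧ ¬(x5 ∧ x3))
≡ ((x4 ∨ x3) ∧ (¬x4 ∨ ¬x3)) ∨ x2 ∨ ((x5 ∨ x3) ∧ (¬x5 ∨ ¬x3))
≡ (x4 ∨ x3 ∨ x2 ∨ x5 ∨ x3) ∧ (x4 ∨ x3 ∨ x2 ∨ ¬x5 ∨ ¬x3) ∧ (¬x4 ∨ ¬x3 ∨ x2 ∨ x5 ∨ x3) ∧ (¬x4 ∨ ¬x3 ∨ x2 ∨ ¬x5 ∨ ¬x3)
≡ (x4 ∨ x3 ∨ x2 ∨ x5) ∧ (¬x4 ∨ ¬x3 ∨ x2 ∨ ¬x5)

(x4 ∨ x3 ∨ x2 ∨ x5) ∧ (¬x4 ∨ ¬x3 ∨ x2 ∨ ¬x5)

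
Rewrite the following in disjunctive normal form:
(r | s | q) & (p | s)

(r | s | q) & (p | s)
≡ (r & p) | (r & s) | (s & p) | (s & s) | (q & p) | (q & s)
≡ (r & p) | s | (q & p)

(r & p) | s | (q & p)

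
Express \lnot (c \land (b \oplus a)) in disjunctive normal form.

\lnot c \lor (\lnot b \land \lnot a) \lor (a \land b)

\lnot (c \land (b \oplus a))
= \lnot (c \land ((b \land \lnot a) \lor (\lnot b \land a)))   [expand \oplus]
= \lnot c \lor \lnot ((b \land \lnot a) \lor (\lnot b \land a))   [De Morgan]
= \lnot c \lor (\lnot (b \land \lnot a) \land \lnot (\lnot b \land a))   [De Morgan]
= \lnot c \lor ((\lnot b \lor \lnot \lnot a) \land \lnot (\lnot b \land a))   [De Morgan]
= \lnot c \lor ((\lnot b \lor a) \land \lnot (\lnot b \land a))   [double negation]
= \lnot c \lor ((\lnot b \lor a) \land (\lnot \lnot b \lor \lnot a))   [De Morgan]
= \lnot c \lor ((\lnot b \lor a) \land (b \lor \lnot a))   [double negation]
= \lnot c \lor (\lnot b \land b) \lor (\lnot b \land \lnot a) \lor (a \land b) \lor (a \land \lnot a)   [distribute \land over \lor]
= \lnot c \lor (\lnot b \land \lnot a) \lor (a \land b)   [simplify]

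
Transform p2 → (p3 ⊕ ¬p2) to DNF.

¬p2 ∨ (p3 ∧ p2)

p2 → (p3 ⊕ ¬p2)
⇔ ¬p2 ∨ (p3 ⊕ ¬p2)   [eliminate →]
⇔ ¬p2 ∨ (p3 ∧ ¬¬p2) ∨ (¬p3 ∧ ¬p2)   [expand ⊕]
⇔ ¬p2 ∨ (p3 ∧ p2) ∨ (¬p3 ∧ ¬p2)   [double negation]
⇔ ¬p2 ∨ (p3 ∧ p2)   [simplify]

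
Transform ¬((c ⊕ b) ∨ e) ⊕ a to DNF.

¬c ∧ ¬b ∧ ¬e ∧ ¬a ∨ b ∧ c ∧ ¬e ∧ ¬a ∨ c ∧ ¬b ∧ a ∨ ¬c ∧ b ∧ a ∨ e ∧ a

¬((c ⊕ b) ∨ e) ⊕ a
≡ ¬((c ⊕ b) ∨ e) ∧ ¬a ∨ ¬¬((c ⊕ b) ∨ e) ∧ a   [expand ⊕]
≡ ¬(c ∧ ¬b ∨ ¬c ∧ b ∨ e) ∧ ¬a ∨ ¬¬((c ⊕ b) ∨ e) ∧ a   [expand ⊕]
≡ ¬(c ∧ ¬b ∨ ¬c ∧ b ∨ e) ∧ ¬a ∨ ¬¬(c ∧ ¬b ∨ ¬c ∧ b ∨ e) ∧ a   [expand ⊕]
≡ ¬(c ∧ ¬b) ∧ ¬(¬c ∧ b) ∧ ¬e ∧ ¬a ∨ ¬¬(c ∧ ¬b ∨ ¬c ∧ b ∨ e) ∧ a   [De Morgan]
≡ (¬c ∨ ¬¬b) ∧ ¬(¬c ∧ b) ∧ ¬e ∧ ¬a ∨ ¬¬(c ∧ ¬b ∨ ¬c ∧ b ∨ e) ∧ a   [De Morgan]
≡ (¬c ∨ b) ∧ ¬(¬c ∧ b) ∧ ¬e ∧ ¬a ∨ ¬¬(c ∧ ¬b ∨ ¬c ∧ b ∨ e) ∧ a   [double negation]
≡ (¬c ∨ b) ∧ (¬¬c ∨ ¬b) ∧ ¬e ∧ ¬a ∨ ¬¬(c ∧ ¬b ∨ ¬c ∧ b ∨ e) ∧ a   [De Morgan]
≡ (¬c ∨ b) ∧ (c ∨ ¬b) ∧ ¬e ∧ ¬a ∨ ¬¬(c ∧ ¬b ∨ ¬c ∧ b ∨ e) ∧ a   [double negation]
≡ (¬c ∨ b) ∧ (c ∨ ¬b) ∧ ¬e ∧ ¬a ∨ (c ∧ ¬b ∨ ¬c ∧ b ∨ e) ∧ a   [double negation]
≡ ¬c ∧ c ∧ ¬e ∧ ¬a ∨ ¬c ∧ ¬b ∧ ¬e ∧ ¬a ∨ b ∧ c ∧ ¬e ∧ ¬a ∨ b ∧ ¬b ∧ ¬e ∧ ¬a ∨ c ∧ ¬b ∧ a ∨ ¬c ∧ b ∧ a ∨ e ∧ a   [distribute ∧ over ∨]
≡ ¬c ∧ ¬b ∧ ¬e ∧ ¬a ∨ b ∧ c ∧ ¬e ∧ ¬a ∨ c ∧ ¬b ∧ a ∨ ¬c ∧ b ∧ a ∨ e ∧ a   [simplify]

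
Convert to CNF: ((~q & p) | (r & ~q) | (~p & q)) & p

(~q | ~p) & p

((~q & p) | (r & ~q) | (~p & q)) & p
≡ (~q | r | ~p) & (~q | r | q) & (~q | ~q | ~p) & (~q | ~q | q) & (p | r | ~p) & (p | r | q) & (p | ~q | ~p) & (p | ~q | q) & p   — distribute | over &
≡ (~q | ~p) & p   — simplify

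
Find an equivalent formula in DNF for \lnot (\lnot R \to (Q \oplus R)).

\lnot R \land \lnot Q

\lnot (\lnot R \to (Q \oplus R))
≡ \lnot (\lnot \lnot R \lor (Q \oplus R))   — eliminate \to
≡ \lnot (\lnot \lnot R \lor (Q \land \lnot R) \lor (\lnot Q \land R))   — expand \oplus
≡ \lnot \lnot \lnot R \land \lnot (Q \land \lnot R) \land \lnot (\lnot Q \land R)   — De Morgan
≡ \lnot R \land \lnot (Q \land \lnot R) \land \lnot (\lnot Q \land R)   — double negation
≡ \lnot R \land (\lnot Q \lor \lnot \lnot R) \land \lnot (\lnot Q \land R)   — De Morgan
≡ \lnot R \land (\lnot Q \lor R) \land \lnot (\lnot Q \land R)   — double negation
≡ \lnot R \land (\lnot Q \lor R) \land (\lnot \lnot Q \lor \lnot R)   — De Morgan
≡ \lnot R \land (\lnot Q \lor R) \land (Q \lor \lnot R)   — double negation
≡ (\lnot R \land \lnot Q \land Q) \lor (\lnot R \land \lnot Q \land \lnot R) \lor (\lnot R \land R \land Q) \lor (\lnot R \land R \land \lnot R)   — distribute \land over \lor
≡ \lnot R \land \lnot Q   — simplify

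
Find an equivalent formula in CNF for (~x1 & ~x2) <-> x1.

(~x1 & ~x2) <-> x1
≡ ((~x1 & ~x2) -> x1) & (x1 -> (~x1 & ~x2))   [eliminate <->]
≡ (~(~x1 & ~x2) | x1) & (x1 -> (~x1 & ~x2))   [eliminate ->]
≡ (~(~x1 & ~x2) | x1) & (~x1 | (~x1 & ~x2))   [eliminate ->]
≡ (~~x1 | ~~x2 | x1) & (~x1 | (~x1 & ~x2))   [De Morgan]
≡ (x1 | ~~x2 | x1) & (~x1 | (~x1 & ~x2))   [double negation]
≡ (x1 | x2 | x1) & (~x1 | (~x1 & ~x2))   [double negation]
≡ (x1 | x2 | x1) & (~x1 | ~x1) & (~x1 | ~x2)   [distribute | over &]
≡ (x1 | x2) & ~x1   [simplify]

(x1 | x2) & ~x1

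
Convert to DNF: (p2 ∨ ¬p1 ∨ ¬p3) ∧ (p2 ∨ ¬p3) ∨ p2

p2 ∨ ¬p3

(p2 ∨ ¬p1 ∨ ¬p3) ∧ (p2 ∨ ¬p3) ∨ p2
≡ p2 ∧ p2 ∨ p2 ∧ ¬p3 ∨ ¬p1 ∧ p2 ∨ ¬p1 ∧ ¬p3 ∨ ¬p3 ∧ p2 ∨ ¬p3 ∧ ¬p3 ∨ p2   — distribute ∧ over ∨
≡ p2 ∨ ¬p3   — simplify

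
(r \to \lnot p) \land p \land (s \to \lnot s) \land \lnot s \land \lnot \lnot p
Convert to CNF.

(\lnot r \lor \lnot p) \land p \land \lnot s

(r \to \lnot p) \land p \land (s \to \lnot s) \land \lnot s \land \lnot \lnot p
≡ (\lnot r \lor \lnot p) \land p \land (s \to \lnot s) \land \lnot s \land \lnot \lnot p   [eliminate \to]
≡ (\lnot r \lor \lnot p) \land p \land (\lnot s \lor \lnot s) \land \lnot s \land \lnot \lnot p   [eliminate \to]
≡ (\lnot r \lor \lnot p) \land p \land (\lnot s \lor \lnot s) \land \lnot s \land p   [double negation]
≡ (\lnot r \lor \lnot p) \land p \land \lnot s   [simplify]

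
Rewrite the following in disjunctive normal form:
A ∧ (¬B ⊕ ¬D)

A ∧ (¬B ⊕ ¬D)
⇔ A ∧ ((¬B ∧ ¬¬D) ∨ (¬¬B ∧ ¬D))   (expand ⊕)
⇔ A ∧ ((¬B ∧ D) ∨ (¬¬B ∧ ¬D))   (double negation)
⇔ A ∧ ((¬B ∧ D) ∨ (B ∧ ¬D))   (double negation)
⇔ (A ∧ ¬B ∧ D) ∨ (A ∧ B ∧ ¬D)   (distribute ∧ over ∨)

(A ∧ ¬B ∧ D) ∨ (A ∧ B ∧ ¬D)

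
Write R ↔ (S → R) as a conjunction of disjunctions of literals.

R ↔ (S → R)
≡ (R → (S → R)) ∧ ((S → R) → R)
≡ (¬R ∨ (S → R)) ∧ ((S → R) → R)
≡ (¬R ∨ ¬S ∨ R) ∧ ((S → R) → R)
≡ (¬R ∨ ¬S ∨ R) ∧ (¬(S → R) ∨ R)
≡ (¬R ∨ ¬S ∨ R) ∧ (¬(¬S ∨ R) ∨ R)
≡ (¬R ∨ ¬S ∨ R) ∧ ((¬¬S ∧ ¬R) ∨ R)
≡ (¬R ∨ ¬S ∨ R) ∧ ((S ∧ ¬R) ∨ R)
≡ (¬R ∨ ¬S ∨ R) ∧ (S ∨ R) ∧ (¬R ∨ R)
≡ S ∨ R

S ∨ R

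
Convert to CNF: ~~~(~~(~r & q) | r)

(r | ~q) & ~r

~~~(~~(~r & q) | r)
≡ ~(~~(~r & q) | r)
≡ ~~~(~r & q) & ~r
≡ ~(~r & q) & ~r
≡ (~~r | ~q) & ~r
≡ (r | ~q) & ~r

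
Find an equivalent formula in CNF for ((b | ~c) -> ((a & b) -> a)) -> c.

((b | ~c) -> ((a & b) -> a)) -> c
≡ ~((b | ~c) -> ((a & b) -> a)) | c   (eliminate ->)
≡ ~(~(b | ~c) | ((a & b) -> a)) | c   (eliminate ->)
≡ ~(~(b | ~c) | ~(a & b) | a) | c   (eliminate ->)
≡ (~~(b | ~c) & ~~(a & b) & ~a) | c   (De Morgan)
≡ ((b | ~c) & ~~(a & b) & ~a) | c   (double negation)
≡ ((b | ~c) & a & b & ~a) | c   (double negation)
≡ (b | ~c | c) & (a | c) & (b | c) & (~a | c)   (distribute | over &)
≡ (a | c) & (b | c) & (~a | c)   (simplify)

(a | c) & (b | c) & (~a | c)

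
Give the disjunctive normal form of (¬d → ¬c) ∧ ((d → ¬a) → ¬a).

(d ∧ a) ∨ (d ∧ ¬a) ∨ (¬c ∧ ¬a)

(¬d → ¬c) ∧ ((d → ¬a) → ¬a)
≡ (¬¬d ∨ ¬c) ∧ ((d → ¬a) → ¬a)   [eliminate →]
≡ (¬¬d ∨ ¬c) ∧ (¬(d → ¬a) ∨ ¬a)   [eliminate →]
≡ (¬¬d ∨ ¬c) ∧ (¬(¬d ∨ ¬a) ∨ ¬a)   [eliminate →]
≡ (d ∨ ¬c) ∧ (¬(¬d ∨ ¬a) ∨ ¬a)   [double negation]
≡ (d ∨ ¬c) ∧ ((¬¬d ∧ ¬¬a) ∨ ¬a)   [De Morgan]
≡ (d ∨ ¬c) ∧ ((d ∧ ¬¬a) ∨ ¬a)   [double negation]
≡ (d ∨ ¬c) ∧ ((d ∧ a) ∨ ¬a)   [double negation]
≡ (d ∧ d ∧ a) ∨ (d ∧ ¬a) ∨ (¬c ∧ d ∧ a) ∨ (¬c ∧ ¬a)   [distribute ∧ over ∨]
≡ (d ∧ a) ∨ (d ∧ ¬a) ∨ (¬c ∧ ¬a)   [simplify]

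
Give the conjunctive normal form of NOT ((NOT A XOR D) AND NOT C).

NOT ((NOT A XOR D) AND NOT C)
≡ NOT ((NOT A OR D) AND NOT (NOT A AND D) AND NOT C)   [expand XOR]
≡ NOT (NOT A OR D) OR NOT NOT (NOT A AND D) OR NOT NOT C   [De Morgan]
≡ (NOT NOT A AND NOT D) OR NOT NOT (NOT A AND D) OR NOT NOT C   [De Morgan]
≡ (A AND NOT D) OR NOT NOT (NOT A AND D) OR NOT NOT C   [double negation]
≡ (A AND NOT D) OR (NOT A AND D) OR NOT NOT C   [double negation]
≡ (A AND NOT D) OR (NOT A AND D) OR C   [double negation]
≡ (A OR NOT A OR C) AND (A OR D OR C) AND (NOT D OR NOT A OR C) AND (NOT D OR D OR C)   [distribute OR over AND]
≡ (A OR D OR C) AND (NOT D OR NOT A OR C)   [simplify]

(A OR D OR C) AND (NOT D OR NOT A OR C)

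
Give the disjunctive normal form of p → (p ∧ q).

¬p ∨ (p ∧ q)

p → (p ∧ q)
≡ ¬p ∨ (p ∧ q)   (eliminate →)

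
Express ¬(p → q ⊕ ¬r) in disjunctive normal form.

¬(p → q ⊕ ¬r)
⇔ ¬(¬p ∨ (q ⊕ ¬r))   — eliminate →
⇔ ¬(¬p ∨ q ∧ ¬¬r ∨ ¬q ∧ ¬r)   — expand ⊕
⇔ ¬¬p ∧ ¬(q ∧ ¬¬r) ∧ ¬(¬q ∧ ¬r)   — De Morgan
⇔ p ∧ ¬(q ∧ ¬¬r) ∧ ¬(¬q ∧ ¬r)   — double negation
⇔ p ∧ (¬q ∨ ¬¬¬r) ∧ ¬(¬q ∧ ¬r)   — De Morgan
⇔ p ∧ (¬q ∨ ¬r) ∧ ¬(¬q ∧ ¬r)   — double negation
⇔ p ∧ (¬q ∨ ¬r) ∧ (¬¬q ∨ ¬¬r)   — De Morgan
⇔ p ∧ (¬q ∨ ¬r) ∧ (q ∨ ¬¬r)   — double negation
⇔ p ∧ (¬q ∨ ¬r) ∧ (q ∨ r)   — double negation
⇔ p ∧ ¬q ∧ q ∨ p ∧ ¬q ∧ r ∨ p ∧ ¬r ∧ q ∨ p ∧ ¬r ∧ r   — distribute ∧ over ∨
⇔ p ∧ ¬q ∧ r ∨ p ∧ ¬r ∧ q   — simplify

p ∧ ¬q ∧ r ∨ p ∧ ¬r ∧ q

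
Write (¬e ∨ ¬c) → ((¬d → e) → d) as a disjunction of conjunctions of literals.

(¬e ∨ ¬c) → ((¬d → e) → d)
⇔ ¬(¬e ∨ ¬c) ∨ ((¬d → e) → d)   [eliminate →]
⇔ ¬(¬e ∨ ¬c) ∨ ¬(¬d → e) ∨ d   [eliminate →]
⇔ ¬(¬e ∨ ¬c) ∨ ¬(¬¬d ∨ e) ∨ d   [eliminate →]
⇔ (¬¬e ∧ ¬¬c) ∨ ¬(¬¬d ∨ e) ∨ d   [De Morgan]
⇔ (e ∧ ¬¬c) ∨ ¬(¬¬d ∨ e) ∨ d   [double negation]
⇔ (e ∧ c) ∨ ¬(¬¬d ∨ e) ∨ d   [double negation]
⇔ (e ∧ c) ∨ (¬¬¬d ∧ ¬e) ∨ d   [De Morgan]
⇔ (e ∧ c) ∨ (¬d ∧ ¬e) ∨ d   [double negation]

(e ∧ c) ∨ (¬d ∧ ¬e) ∨ d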